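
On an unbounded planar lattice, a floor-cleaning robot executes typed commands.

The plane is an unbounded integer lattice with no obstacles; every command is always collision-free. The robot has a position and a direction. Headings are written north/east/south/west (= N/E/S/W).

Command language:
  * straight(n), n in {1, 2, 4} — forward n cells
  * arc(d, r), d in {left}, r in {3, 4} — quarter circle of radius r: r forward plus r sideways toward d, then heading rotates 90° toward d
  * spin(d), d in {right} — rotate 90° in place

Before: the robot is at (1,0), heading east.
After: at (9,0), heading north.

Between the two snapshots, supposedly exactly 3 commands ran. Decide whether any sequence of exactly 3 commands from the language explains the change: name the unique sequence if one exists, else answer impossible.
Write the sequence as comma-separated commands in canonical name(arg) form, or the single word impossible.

key: running arc(left, 4) before spin(right) would end elsewhere — order is forced
start: at (1,0), heading east
step 1 (spin(right)): at (1,0), heading south
step 2 (arc(left, 4)): at (5,-4), heading east
step 3 (arc(left, 4)): at (9,0), heading north
uniquely the one of 216 3-step routes that fits.

spin(right), arc(left, 4), arc(left, 4)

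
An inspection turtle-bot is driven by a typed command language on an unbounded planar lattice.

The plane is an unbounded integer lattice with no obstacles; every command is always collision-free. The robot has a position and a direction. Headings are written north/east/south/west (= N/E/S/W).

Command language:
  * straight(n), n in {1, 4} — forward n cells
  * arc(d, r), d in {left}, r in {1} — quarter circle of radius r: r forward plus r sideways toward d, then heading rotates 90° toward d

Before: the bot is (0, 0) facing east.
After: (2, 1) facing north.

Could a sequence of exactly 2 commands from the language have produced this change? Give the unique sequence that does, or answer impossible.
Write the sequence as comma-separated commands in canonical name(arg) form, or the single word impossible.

straight(1), arc(left, 1)

key: cell and facing (now N) both changed — the 2 commands mix motion and turning
begin: (0, 0) facing east
1. straight(1) → (1, 0) facing east
2. arc(left, 1) → (2, 1) facing north
no other 2-command option fits: unique.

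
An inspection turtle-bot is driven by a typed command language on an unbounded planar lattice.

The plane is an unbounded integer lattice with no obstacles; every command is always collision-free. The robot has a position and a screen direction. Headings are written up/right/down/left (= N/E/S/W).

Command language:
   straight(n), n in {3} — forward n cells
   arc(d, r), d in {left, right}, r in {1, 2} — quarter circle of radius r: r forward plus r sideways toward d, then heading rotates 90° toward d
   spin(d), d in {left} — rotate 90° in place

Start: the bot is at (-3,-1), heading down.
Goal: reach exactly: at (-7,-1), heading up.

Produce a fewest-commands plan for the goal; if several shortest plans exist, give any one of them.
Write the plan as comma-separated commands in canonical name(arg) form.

begin: at (-3,-1), heading down
t=1 arc(right, 2) ⇒ at (-5,-3), heading left
t=2 arc(right, 2) ⇒ at (-7,-1), heading up
no 1-step plan works, so 2 is optimal.

arc(right, 2), arc(right, 2)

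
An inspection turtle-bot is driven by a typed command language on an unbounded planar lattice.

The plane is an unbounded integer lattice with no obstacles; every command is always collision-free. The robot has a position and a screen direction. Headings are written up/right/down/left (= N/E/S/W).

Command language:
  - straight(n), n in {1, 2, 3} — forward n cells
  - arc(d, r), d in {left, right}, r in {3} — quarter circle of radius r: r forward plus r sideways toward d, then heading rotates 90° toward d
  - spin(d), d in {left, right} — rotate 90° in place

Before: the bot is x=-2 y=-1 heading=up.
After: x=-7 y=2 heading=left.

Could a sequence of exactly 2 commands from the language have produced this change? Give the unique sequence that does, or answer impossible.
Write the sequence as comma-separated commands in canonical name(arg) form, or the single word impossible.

key: order matters: swapping arc(left, 3) and straight(2) lands elsewhere
from: x=-2 y=-1 heading=up
step 1 (arc(left, 3)): x=-5 y=2 heading=left
step 2 (straight(2)): x=-7 y=2 heading=left
all 49 alternatives checked — unique.

arc(left, 3), straight(2)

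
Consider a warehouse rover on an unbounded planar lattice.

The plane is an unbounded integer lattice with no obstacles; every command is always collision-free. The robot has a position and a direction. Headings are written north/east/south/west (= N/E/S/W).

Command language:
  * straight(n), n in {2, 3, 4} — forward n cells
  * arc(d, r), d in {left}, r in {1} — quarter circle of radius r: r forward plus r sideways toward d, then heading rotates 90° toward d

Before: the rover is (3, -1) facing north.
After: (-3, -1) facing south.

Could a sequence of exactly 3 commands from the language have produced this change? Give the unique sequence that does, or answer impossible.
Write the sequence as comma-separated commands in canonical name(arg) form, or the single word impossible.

arc(left, 1), straight(4), arc(left, 1)

key: position moved to (-3,-1) AND the heading swung to S — translation plus rotation needed
initial: (3, -1) facing north
t=1 arc(left, 1) ⇒ (2, 0) facing west
t=2 straight(4) ⇒ (-2, 0) facing west
t=3 arc(left, 1) ⇒ (-3, -1) facing south
no other 3-command option fits: unique.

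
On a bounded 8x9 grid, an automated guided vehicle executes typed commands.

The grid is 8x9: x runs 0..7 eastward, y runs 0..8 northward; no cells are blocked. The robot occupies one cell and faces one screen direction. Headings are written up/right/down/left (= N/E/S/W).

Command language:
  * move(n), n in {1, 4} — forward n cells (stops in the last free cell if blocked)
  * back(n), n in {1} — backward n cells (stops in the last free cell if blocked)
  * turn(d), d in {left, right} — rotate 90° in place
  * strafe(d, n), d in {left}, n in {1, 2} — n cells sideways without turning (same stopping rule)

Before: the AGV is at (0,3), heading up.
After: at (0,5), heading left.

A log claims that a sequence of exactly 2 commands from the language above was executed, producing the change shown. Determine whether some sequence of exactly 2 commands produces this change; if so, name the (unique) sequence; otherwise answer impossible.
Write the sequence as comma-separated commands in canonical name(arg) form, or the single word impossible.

impossible

checked all 2-command options: none fits.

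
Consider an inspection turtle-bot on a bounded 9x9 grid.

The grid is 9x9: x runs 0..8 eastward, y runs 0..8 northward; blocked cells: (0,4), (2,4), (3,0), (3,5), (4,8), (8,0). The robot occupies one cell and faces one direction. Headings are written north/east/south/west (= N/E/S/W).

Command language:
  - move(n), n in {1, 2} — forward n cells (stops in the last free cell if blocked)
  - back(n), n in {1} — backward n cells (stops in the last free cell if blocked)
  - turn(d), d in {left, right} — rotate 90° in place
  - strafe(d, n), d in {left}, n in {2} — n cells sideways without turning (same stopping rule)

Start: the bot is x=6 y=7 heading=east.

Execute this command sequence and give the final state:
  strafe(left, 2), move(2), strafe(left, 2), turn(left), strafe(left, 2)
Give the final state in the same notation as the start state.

initial: x=6 y=7 heading=east
step 1 (strafe(left, 2)): x=6 y=8 heading=east
step 2 (move(2)): x=8 y=8 heading=east
step 3 (strafe(left, 2)): x=8 y=8 heading=east
step 4 (turn(left)): x=8 y=8 heading=north
step 5 (strafe(left, 2)): x=6 y=8 heading=north

x=6 y=8 heading=north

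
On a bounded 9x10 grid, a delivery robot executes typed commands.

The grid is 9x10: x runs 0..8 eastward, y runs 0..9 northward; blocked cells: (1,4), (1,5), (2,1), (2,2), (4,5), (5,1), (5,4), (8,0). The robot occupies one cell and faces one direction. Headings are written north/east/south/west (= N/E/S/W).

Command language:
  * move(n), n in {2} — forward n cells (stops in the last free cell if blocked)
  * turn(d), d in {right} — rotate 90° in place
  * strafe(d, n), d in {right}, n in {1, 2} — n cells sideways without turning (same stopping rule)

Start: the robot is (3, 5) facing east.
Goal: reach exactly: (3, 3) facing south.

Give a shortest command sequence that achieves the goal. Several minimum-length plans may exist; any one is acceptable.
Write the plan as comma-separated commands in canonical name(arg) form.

from: (3, 5) facing east
1. strafe(right, 2) → (3, 3) facing east
2. turn(right) → (3, 3) facing south
nothing shorter than 2 reaches the goal.

strafe(right, 2), turn(right)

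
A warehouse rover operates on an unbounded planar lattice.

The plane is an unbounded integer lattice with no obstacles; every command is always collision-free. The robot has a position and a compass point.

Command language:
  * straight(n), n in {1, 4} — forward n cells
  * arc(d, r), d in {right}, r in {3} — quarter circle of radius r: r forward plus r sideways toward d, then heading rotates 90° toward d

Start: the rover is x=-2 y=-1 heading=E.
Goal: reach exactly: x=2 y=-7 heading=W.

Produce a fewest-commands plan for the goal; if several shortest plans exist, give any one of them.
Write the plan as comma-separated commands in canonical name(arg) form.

from: x=-2 y=-1 heading=E
step 1 (straight(4)): x=2 y=-1 heading=E
step 2 (arc(right, 3)): x=5 y=-4 heading=S
step 3 (arc(right, 3)): x=2 y=-7 heading=W
nothing shorter than 3 reaches the goal.

straight(4), arc(right, 3), arc(right, 3)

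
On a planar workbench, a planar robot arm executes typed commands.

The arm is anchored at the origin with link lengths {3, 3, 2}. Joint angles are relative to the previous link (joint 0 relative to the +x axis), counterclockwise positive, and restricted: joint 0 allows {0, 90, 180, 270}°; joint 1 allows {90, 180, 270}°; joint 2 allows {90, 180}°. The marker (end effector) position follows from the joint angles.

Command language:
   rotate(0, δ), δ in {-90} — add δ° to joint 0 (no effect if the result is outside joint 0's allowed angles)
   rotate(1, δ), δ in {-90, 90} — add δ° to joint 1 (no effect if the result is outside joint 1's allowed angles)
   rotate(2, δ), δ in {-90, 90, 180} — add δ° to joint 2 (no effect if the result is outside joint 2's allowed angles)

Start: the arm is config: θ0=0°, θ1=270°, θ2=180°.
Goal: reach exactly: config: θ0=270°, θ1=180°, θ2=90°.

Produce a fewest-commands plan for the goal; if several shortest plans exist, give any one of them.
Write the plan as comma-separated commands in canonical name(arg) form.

rotate(0, -90), rotate(1, -90), rotate(2, -90)

t0: config: θ0=0°, θ1=270°, θ2=180°
[1] after rotate(0, -90): config: θ0=270°, θ1=270°, θ2=180°
[2] after rotate(1, -90): config: θ0=270°, θ1=180°, θ2=180°
[3] after rotate(2, -90): config: θ0=270°, θ1=180°, θ2=90°
nothing shorter than 3 reaches the goal.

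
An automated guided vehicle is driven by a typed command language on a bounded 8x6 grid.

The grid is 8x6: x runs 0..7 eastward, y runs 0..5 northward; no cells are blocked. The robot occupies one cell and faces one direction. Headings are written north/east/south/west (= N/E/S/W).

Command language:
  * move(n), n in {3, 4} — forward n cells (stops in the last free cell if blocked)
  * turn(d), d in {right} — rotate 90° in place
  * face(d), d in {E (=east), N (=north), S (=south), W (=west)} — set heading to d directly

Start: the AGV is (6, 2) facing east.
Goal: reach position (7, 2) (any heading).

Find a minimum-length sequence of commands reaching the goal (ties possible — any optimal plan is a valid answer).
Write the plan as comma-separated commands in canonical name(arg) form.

move(4)

from: (6, 2) facing east
1. move(4) → (7, 2) facing east
shorter routes all fall short; 1 is best.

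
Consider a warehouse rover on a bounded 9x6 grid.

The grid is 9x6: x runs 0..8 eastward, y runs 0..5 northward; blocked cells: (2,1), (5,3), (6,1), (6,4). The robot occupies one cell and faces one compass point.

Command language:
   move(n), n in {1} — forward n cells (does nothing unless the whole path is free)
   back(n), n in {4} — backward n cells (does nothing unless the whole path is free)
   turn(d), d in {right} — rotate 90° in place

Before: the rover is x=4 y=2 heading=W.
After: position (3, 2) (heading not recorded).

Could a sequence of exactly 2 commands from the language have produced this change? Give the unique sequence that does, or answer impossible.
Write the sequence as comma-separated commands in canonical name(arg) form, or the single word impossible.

key: order matters: swapping move(1) and turn(right) lands elsewhere
begin: x=4 y=2 heading=W
step 1 (move(1)): x=3 y=2 heading=W
step 2 (turn(right)): x=3 y=2 heading=N
uniquely the one of 9 2-step routes that fits.

move(1), turn(right)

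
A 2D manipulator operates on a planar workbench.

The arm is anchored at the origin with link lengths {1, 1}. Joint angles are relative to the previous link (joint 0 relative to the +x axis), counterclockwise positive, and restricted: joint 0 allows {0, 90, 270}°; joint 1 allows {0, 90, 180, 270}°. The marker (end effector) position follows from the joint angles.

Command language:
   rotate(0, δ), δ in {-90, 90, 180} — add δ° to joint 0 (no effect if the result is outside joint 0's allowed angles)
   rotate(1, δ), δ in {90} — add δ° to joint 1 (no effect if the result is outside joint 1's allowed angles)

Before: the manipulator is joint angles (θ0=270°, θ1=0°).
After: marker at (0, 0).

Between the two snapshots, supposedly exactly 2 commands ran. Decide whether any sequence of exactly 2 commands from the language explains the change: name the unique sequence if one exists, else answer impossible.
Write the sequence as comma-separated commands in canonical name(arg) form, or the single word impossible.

t0: joint angles (θ0=270°, θ1=0°)
t=1 rotate(1, 90) ⇒ joint angles (θ0=270°, θ1=90°)
t=2 rotate(1, 90) ⇒ joint angles (θ0=270°, θ1=180°)
no rival 2-sequence matches.

rotate(1, 90), rotate(1, 90)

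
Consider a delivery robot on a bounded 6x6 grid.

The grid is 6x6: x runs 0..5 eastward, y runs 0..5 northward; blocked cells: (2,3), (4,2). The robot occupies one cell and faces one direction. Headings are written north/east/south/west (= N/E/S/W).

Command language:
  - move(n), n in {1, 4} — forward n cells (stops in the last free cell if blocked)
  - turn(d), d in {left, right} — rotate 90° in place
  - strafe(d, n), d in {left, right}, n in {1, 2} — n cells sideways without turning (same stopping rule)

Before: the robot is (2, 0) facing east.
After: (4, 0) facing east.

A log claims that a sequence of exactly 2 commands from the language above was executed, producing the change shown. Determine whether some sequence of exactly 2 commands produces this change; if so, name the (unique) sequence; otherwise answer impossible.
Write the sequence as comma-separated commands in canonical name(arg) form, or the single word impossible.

move(1), move(1)

key: still facing E at the end — nothing in the sequence rotates
begin: (2, 0) facing east
1. move(1) → (3, 0) facing east
2. move(1) → (4, 0) facing east
uniquely the one of 64 2-step routes that fits.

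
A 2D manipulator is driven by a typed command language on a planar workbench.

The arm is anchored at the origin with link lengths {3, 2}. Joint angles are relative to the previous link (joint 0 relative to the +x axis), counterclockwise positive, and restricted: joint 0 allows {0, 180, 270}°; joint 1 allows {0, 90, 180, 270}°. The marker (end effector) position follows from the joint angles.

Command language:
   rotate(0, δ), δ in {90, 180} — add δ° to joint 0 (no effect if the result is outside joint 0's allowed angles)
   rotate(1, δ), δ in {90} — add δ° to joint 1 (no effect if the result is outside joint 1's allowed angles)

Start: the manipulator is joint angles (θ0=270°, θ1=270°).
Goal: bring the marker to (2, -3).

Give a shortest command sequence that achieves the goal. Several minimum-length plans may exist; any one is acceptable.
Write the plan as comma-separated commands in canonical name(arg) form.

rotate(1, 90), rotate(1, 90)

from: joint angles (θ0=270°, θ1=270°)
1. rotate(1, 90) → joint angles (θ0=270°, θ1=0°)
2. rotate(1, 90) → joint angles (θ0=270°, θ1=90°)
shorter routes all fall short; 2 is best.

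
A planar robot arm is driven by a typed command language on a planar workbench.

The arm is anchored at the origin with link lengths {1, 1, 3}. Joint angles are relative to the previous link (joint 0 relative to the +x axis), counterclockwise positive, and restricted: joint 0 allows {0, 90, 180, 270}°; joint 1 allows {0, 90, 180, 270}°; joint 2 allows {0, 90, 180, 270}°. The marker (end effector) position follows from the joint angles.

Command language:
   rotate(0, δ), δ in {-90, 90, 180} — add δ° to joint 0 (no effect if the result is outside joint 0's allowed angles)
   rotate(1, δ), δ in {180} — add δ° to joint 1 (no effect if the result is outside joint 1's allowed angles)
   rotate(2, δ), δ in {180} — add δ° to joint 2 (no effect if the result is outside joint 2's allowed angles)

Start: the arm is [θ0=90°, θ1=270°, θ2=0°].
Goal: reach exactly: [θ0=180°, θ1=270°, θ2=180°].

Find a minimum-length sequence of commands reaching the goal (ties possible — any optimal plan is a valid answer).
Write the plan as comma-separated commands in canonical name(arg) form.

begin: [θ0=90°, θ1=270°, θ2=0°]
t=1 rotate(2, 180) ⇒ [θ0=90°, θ1=270°, θ2=180°]
t=2 rotate(0, 90) ⇒ [θ0=180°, θ1=270°, θ2=180°]
nothing shorter than 2 reaches the goal.

rotate(2, 180), rotate(0, 90)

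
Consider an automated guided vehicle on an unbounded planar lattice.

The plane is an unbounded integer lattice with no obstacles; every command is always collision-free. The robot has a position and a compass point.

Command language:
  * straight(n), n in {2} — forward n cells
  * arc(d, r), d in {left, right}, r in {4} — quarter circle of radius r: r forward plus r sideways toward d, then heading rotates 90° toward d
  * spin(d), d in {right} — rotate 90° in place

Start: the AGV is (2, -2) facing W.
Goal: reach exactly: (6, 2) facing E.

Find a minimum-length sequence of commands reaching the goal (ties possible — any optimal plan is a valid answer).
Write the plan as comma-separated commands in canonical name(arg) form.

begin: (2, -2) facing W
[1] after spin(right): (2, -2) facing N
[2] after arc(right, 4): (6, 2) facing E
minimal: 2 command(s), checked below 2.

spin(right), arc(right, 4)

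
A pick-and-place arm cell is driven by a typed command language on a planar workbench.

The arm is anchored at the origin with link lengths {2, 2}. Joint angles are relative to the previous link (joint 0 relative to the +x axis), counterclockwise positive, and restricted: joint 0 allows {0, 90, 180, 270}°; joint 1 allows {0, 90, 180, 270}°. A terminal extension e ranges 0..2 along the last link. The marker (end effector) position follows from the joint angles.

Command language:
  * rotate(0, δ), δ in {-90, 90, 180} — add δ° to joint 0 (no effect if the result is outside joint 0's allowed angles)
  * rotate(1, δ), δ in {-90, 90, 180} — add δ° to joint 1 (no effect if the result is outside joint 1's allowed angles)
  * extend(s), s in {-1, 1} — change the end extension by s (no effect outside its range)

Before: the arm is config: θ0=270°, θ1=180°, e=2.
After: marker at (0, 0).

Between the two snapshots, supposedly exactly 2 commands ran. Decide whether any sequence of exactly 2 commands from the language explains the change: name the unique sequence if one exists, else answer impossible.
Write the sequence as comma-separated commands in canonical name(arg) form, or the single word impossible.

extend(-1), extend(-1)

begin: config: θ0=270°, θ1=180°, e=2
1. extend(-1) → config: θ0=270°, θ1=180°, e=1
2. extend(-1) → config: θ0=270°, θ1=180°, e=0
no rival 2-sequence matches.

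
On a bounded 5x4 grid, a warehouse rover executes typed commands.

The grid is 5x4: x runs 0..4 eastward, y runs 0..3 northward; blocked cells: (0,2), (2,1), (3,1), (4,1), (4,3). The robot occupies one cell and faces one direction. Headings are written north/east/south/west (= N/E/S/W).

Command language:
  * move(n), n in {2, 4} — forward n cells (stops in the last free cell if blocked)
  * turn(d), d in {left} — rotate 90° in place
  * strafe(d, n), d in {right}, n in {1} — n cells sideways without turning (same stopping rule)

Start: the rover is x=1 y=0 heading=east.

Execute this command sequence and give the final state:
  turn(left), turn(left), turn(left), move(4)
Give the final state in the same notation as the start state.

x=1 y=0 heading=south

begin: x=1 y=0 heading=east
t=1 turn(left) ⇒ x=1 y=0 heading=north
t=2 turn(left) ⇒ x=1 y=0 heading=west
t=3 turn(left) ⇒ x=1 y=0 heading=south
t=4 move(4) ⇒ x=1 y=0 heading=south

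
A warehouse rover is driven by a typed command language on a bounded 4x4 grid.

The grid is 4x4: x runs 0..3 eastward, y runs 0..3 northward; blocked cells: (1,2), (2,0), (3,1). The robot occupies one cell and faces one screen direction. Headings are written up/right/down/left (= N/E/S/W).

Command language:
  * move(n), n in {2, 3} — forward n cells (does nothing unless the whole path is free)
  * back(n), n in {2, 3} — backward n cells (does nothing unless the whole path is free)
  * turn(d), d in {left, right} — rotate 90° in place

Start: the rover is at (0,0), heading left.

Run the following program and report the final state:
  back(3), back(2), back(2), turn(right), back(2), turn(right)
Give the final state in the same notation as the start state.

at (0,0), heading right

start: at (0,0), heading left
t=1 back(3) ⇒ at (0,0), heading left
t=2 back(2) ⇒ at (0,0), heading left
t=3 back(2) ⇒ at (0,0), heading left
t=4 turn(right) ⇒ at (0,0), heading up
t=5 back(2) ⇒ at (0,0), heading up
t=6 turn(right) ⇒ at (0,0), heading right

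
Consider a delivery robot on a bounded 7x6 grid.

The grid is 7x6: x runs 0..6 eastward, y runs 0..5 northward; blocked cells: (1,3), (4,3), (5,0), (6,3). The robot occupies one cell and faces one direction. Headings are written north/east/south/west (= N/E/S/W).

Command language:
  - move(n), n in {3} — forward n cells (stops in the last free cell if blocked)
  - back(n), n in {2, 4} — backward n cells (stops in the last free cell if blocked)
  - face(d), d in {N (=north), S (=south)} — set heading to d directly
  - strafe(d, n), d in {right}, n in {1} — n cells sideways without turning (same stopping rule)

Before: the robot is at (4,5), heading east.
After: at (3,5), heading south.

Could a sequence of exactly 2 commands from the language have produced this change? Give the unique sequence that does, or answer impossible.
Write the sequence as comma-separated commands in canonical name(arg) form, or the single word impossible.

face(S), strafe(right, 1)

key: position moved to (3,5) AND the heading swung to S — translation plus rotation needed
from: at (4,5), heading east
t=1 face(S) ⇒ at (4,5), heading south
t=2 strafe(right, 1) ⇒ at (3,5), heading south
no other 2-command option fits: unique.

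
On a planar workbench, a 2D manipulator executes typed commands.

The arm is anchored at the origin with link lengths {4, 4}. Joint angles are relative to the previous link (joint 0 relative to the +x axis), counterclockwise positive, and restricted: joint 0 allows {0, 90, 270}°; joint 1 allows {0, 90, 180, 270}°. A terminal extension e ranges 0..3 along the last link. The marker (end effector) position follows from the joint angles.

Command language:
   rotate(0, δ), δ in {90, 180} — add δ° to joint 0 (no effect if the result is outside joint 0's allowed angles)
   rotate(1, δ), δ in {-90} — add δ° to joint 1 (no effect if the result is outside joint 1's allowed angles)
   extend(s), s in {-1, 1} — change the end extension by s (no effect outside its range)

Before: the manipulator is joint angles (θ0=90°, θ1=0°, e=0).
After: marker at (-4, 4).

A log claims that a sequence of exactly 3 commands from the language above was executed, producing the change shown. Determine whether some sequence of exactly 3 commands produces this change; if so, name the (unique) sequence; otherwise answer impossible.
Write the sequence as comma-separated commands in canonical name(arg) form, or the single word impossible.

rotate(1, -90), rotate(1, -90), rotate(1, -90)

t0: joint angles (θ0=90°, θ1=0°, e=0)
1. rotate(1, -90) → joint angles (θ0=90°, θ1=270°, e=0)
2. rotate(1, -90) → joint angles (θ0=90°, θ1=180°, e=0)
3. rotate(1, -90) → joint angles (θ0=90°, θ1=90°, e=0)
uniquely the one of 125 3-step routes that fits.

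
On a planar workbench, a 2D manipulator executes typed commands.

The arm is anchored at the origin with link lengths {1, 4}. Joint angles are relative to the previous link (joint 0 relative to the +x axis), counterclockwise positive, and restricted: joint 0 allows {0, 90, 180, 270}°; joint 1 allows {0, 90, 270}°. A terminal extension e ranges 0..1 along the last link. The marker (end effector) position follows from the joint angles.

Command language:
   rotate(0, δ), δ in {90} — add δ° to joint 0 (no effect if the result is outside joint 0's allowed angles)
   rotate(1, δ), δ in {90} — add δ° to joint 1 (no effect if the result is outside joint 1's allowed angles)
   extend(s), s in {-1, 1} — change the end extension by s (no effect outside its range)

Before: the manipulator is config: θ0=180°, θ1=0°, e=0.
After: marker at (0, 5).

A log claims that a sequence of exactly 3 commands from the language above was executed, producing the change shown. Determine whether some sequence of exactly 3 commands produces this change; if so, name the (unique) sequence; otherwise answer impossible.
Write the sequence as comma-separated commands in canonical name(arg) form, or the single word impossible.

rotate(0, 90), rotate(0, 90), rotate(0, 90)

t0: config: θ0=180°, θ1=0°, e=0
step 1 (rotate(0, 90)): config: θ0=270°, θ1=0°, e=0
step 2 (rotate(0, 90)): config: θ0=0°, θ1=0°, e=0
step 3 (rotate(0, 90)): config: θ0=90°, θ1=0°, e=0
no other 3-command option fits: unique.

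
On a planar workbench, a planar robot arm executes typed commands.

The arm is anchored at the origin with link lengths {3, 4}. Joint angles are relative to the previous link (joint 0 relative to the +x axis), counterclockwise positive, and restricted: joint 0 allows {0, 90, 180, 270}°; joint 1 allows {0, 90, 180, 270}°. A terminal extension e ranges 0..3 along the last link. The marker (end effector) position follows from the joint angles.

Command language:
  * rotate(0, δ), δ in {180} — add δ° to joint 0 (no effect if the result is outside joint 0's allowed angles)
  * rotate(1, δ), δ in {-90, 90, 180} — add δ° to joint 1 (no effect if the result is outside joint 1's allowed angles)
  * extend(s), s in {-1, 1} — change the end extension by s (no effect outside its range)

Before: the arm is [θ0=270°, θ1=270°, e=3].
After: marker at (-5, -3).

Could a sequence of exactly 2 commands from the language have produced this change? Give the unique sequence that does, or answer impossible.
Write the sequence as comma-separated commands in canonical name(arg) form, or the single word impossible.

start: [θ0=270°, θ1=270°, e=3]
t=1 extend(-1) ⇒ [θ0=270°, θ1=270°, e=2]
t=2 extend(-1) ⇒ [θ0=270°, θ1=270°, e=1]
all 36 alternatives checked — unique.

extend(-1), extend(-1)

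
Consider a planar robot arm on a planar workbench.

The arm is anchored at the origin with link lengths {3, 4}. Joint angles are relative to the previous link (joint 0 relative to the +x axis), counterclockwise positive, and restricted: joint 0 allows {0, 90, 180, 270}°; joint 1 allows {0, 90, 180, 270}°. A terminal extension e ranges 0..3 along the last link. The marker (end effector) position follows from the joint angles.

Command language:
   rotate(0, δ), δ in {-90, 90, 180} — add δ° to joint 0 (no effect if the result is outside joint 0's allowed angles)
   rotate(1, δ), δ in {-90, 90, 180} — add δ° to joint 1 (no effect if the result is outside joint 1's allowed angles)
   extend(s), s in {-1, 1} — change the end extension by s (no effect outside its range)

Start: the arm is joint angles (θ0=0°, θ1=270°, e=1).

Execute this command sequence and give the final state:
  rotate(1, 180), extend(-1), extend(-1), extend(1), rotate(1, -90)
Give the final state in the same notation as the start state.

joint angles (θ0=0°, θ1=0°, e=1)

initial: joint angles (θ0=0°, θ1=270°, e=1)
t=1 rotate(1, 180) ⇒ joint angles (θ0=0°, θ1=90°, e=1)
t=2 extend(-1) ⇒ joint angles (θ0=0°, θ1=90°, e=0)
t=3 extend(-1) ⇒ joint angles (θ0=0°, θ1=90°, e=0)
t=4 extend(1) ⇒ joint angles (θ0=0°, θ1=90°, e=1)
t=5 rotate(1, -90) ⇒ joint angles (θ0=0°, θ1=0°, e=1)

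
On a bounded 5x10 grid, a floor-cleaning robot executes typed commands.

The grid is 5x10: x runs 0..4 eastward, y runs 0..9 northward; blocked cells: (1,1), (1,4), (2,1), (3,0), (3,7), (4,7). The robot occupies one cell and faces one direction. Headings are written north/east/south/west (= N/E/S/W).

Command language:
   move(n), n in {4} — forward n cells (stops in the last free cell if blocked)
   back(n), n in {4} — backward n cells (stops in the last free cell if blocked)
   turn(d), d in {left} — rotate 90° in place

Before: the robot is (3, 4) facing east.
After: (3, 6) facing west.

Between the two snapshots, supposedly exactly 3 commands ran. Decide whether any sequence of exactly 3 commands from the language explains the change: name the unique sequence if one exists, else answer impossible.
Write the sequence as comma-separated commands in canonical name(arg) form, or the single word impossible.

turn(left), move(4), turn(left)

key: position moved to (3,6) AND the heading swung to W — translation plus rotation needed
t0: (3, 4) facing east
1. turn(left) → (3, 4) facing north
2. move(4) → (3, 6) facing north
3. turn(left) → (3, 6) facing west
all 27 alternatives checked — unique.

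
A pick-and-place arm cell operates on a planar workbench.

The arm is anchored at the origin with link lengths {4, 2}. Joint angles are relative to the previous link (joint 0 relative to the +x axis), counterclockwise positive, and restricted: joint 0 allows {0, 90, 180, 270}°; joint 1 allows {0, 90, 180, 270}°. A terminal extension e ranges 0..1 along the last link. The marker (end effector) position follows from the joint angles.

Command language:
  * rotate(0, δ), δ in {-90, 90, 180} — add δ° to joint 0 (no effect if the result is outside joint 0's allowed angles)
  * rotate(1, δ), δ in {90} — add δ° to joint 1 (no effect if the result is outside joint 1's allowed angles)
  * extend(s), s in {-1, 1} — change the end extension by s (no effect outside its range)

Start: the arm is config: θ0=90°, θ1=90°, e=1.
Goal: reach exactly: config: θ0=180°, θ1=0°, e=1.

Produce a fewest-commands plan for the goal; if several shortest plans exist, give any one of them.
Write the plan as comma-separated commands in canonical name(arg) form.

rotate(0, 90), rotate(1, 90), rotate(1, 90), rotate(1, 90)

begin: config: θ0=90°, θ1=90°, e=1
step 1 (rotate(0, 90)): config: θ0=180°, θ1=90°, e=1
step 2 (rotate(1, 90)): config: θ0=180°, θ1=180°, e=1
step 3 (rotate(1, 90)): config: θ0=180°, θ1=270°, e=1
step 4 (rotate(1, 90)): config: θ0=180°, θ1=0°, e=1
shorter routes all fall short; 4 is best.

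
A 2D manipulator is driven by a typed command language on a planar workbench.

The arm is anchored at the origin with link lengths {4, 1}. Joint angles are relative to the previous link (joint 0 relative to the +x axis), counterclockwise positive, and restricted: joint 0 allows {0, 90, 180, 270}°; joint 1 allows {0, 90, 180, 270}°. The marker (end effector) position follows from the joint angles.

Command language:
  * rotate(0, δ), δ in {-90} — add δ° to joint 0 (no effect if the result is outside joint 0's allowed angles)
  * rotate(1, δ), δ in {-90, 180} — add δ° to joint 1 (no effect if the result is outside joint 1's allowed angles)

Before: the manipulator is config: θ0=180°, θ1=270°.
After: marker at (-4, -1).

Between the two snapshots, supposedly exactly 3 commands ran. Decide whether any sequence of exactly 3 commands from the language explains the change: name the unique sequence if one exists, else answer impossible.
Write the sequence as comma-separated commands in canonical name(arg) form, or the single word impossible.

rotate(1, 180), rotate(1, 180), rotate(1, 180)

start: config: θ0=180°, θ1=270°
step 1 (rotate(1, 180)): config: θ0=180°, θ1=90°
step 2 (rotate(1, 180)): config: θ0=180°, θ1=270°
step 3 (rotate(1, 180)): config: θ0=180°, θ1=90°
no other 3-command option fits: unique.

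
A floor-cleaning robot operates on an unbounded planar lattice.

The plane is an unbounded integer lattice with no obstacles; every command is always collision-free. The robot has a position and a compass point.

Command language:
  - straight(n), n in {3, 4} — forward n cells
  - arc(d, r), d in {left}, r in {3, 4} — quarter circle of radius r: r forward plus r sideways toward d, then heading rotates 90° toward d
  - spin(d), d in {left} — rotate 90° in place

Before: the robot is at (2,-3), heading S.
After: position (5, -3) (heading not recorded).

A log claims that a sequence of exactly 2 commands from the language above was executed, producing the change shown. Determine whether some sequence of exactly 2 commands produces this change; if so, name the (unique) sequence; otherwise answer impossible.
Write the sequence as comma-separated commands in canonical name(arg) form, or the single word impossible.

spin(left), straight(3)

key: order matters: swapping spin(left) and straight(3) lands elsewhere
begin: at (2,-3), heading S
[1] after spin(left): at (2,-3), heading E
[2] after straight(3): at (5,-3), heading E
no other 2-command option fits: unique.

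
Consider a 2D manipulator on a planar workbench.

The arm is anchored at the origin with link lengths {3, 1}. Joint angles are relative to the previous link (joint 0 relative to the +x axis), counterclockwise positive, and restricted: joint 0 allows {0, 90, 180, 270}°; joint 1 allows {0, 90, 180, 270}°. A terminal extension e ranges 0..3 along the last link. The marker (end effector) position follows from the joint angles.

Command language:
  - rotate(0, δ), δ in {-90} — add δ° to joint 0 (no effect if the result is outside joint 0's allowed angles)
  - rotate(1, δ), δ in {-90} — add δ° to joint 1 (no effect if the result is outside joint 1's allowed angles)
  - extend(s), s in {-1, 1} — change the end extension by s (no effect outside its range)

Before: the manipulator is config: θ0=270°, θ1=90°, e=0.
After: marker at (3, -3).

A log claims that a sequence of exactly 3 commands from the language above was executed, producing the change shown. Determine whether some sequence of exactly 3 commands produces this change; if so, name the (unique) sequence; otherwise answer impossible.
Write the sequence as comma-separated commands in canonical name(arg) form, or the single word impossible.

extend(-1), extend(1), extend(1)

key: order matters: swapping extend(-1) and extend(1) lands elsewhere
start: config: θ0=270°, θ1=90°, e=0
[1] after extend(-1): config: θ0=270°, θ1=90°, e=0
[2] after extend(1): config: θ0=270°, θ1=90°, e=1
[3] after extend(1): config: θ0=270°, θ1=90°, e=2
uniquely the one of 64 3-step routes that fits.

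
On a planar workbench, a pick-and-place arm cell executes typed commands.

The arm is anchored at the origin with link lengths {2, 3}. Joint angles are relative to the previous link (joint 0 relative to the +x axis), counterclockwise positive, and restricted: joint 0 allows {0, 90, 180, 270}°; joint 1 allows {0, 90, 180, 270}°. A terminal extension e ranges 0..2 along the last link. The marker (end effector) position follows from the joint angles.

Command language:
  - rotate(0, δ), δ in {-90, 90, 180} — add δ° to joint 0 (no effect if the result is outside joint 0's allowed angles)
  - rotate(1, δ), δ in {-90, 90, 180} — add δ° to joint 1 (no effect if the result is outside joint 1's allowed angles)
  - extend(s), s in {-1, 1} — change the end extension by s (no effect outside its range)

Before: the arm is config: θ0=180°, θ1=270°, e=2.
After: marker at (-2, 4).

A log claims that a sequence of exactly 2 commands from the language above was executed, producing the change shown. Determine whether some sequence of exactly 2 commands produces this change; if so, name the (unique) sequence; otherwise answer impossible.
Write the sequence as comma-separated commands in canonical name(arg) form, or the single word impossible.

extend(1), extend(-1)

key: order matters: swapping extend(1) and extend(-1) lands elsewhere
begin: config: θ0=180°, θ1=270°, e=2
[1] after extend(1): config: θ0=180°, θ1=270°, e=2
[2] after extend(-1): config: θ0=180°, θ1=270°, e=1
no rival 2-sequence matches.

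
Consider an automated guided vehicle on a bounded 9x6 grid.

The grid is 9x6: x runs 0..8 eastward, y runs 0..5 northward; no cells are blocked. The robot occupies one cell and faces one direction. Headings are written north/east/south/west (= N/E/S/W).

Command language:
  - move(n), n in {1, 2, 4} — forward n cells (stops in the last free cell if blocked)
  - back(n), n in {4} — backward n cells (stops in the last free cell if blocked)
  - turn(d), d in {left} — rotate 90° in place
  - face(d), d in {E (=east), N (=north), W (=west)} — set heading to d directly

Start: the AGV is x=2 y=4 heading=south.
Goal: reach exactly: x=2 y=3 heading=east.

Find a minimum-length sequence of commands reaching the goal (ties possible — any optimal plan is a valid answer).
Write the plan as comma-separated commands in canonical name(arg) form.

initial: x=2 y=4 heading=south
step 1 (move(1)): x=2 y=3 heading=south
step 2 (face(E)): x=2 y=3 heading=east
minimal: 2 command(s), checked below 2.

move(1), face(E)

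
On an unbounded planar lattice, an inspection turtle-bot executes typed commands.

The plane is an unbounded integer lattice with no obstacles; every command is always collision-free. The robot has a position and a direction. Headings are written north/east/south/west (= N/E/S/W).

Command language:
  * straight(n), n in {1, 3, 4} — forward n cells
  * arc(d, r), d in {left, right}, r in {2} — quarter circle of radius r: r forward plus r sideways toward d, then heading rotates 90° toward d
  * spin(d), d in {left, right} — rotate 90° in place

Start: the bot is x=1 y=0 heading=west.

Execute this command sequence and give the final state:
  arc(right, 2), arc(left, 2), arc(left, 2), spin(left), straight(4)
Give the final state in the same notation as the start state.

begin: x=1 y=0 heading=west
[1] after arc(right, 2): x=-1 y=2 heading=north
[2] after arc(left, 2): x=-3 y=4 heading=west
[3] after arc(left, 2): x=-5 y=2 heading=south
[4] after spin(left): x=-5 y=2 heading=east
[5] after straight(4): x=-1 y=2 heading=east

x=-1 y=2 heading=east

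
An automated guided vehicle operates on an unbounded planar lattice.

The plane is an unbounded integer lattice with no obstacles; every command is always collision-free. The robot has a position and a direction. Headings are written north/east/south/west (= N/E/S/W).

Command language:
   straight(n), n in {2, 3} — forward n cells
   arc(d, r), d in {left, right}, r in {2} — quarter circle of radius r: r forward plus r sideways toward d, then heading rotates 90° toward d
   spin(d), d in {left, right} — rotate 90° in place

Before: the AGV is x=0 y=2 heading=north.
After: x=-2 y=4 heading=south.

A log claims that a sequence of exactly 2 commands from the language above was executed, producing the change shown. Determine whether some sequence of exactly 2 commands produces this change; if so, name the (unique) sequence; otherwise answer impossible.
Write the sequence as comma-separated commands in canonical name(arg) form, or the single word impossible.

arc(left, 2), spin(left)

key: order matters: swapping arc(left, 2) and spin(left) lands elsewhere
from: x=0 y=2 heading=north
t=1 arc(left, 2) ⇒ x=-2 y=4 heading=west
t=2 spin(left) ⇒ x=-2 y=4 heading=south
uniquely the one of 36 2-step routes that fits.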